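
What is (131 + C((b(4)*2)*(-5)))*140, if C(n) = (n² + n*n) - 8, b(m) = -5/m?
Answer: 60970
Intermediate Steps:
C(n) = -8 + 2*n² (C(n) = (n² + n²) - 8 = 2*n² - 8 = -8 + 2*n²)
(131 + C((b(4)*2)*(-5)))*140 = (131 + (-8 + 2*((-5/4*2)*(-5))²))*140 = (131 + (-8 + 2*((-5*¼*2)*(-5))²))*140 = (131 + (-8 + 2*(-5/4*2*(-5))²))*140 = (131 + (-8 + 2*(-5/2*(-5))²))*140 = (131 + (-8 + 2*(25/2)²))*140 = (131 + (-8 + 2*(625/4)))*140 = (131 + (-8 + 625/2))*140 = (131 + 609/2)*140 = (871/2)*140 = 60970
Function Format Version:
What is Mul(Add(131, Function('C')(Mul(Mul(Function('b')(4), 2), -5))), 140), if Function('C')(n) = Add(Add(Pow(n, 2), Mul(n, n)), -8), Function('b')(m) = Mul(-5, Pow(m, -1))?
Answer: 60970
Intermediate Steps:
Function('C')(n) = Add(-8, Mul(2, Pow(n, 2))) (Function('C')(n) = Add(Add(Pow(n, 2), Pow(n, 2)), -8) = Add(Mul(2, Pow(n, 2)), -8) = Add(-8, Mul(2, Pow(n, 2))))
Mul(Add(131, Function('C')(Mul(Mul(Function('b')(4), 2), -5))), 140) = Mul(Add(131, Add(-8, Mul(2, Pow(Mul(Mul(Mul(-5, Pow(4, -1)), 2), -5), 2)))), 140) = Mul(Add(131, Add(-8, Mul(2, Pow(Mul(Mul(Mul(-5, Rational(1, 4)), 2), -5), 2)))), 140) = Mul(Add(131, Add(-8, Mul(2, Pow(Mul(Mul(Rational(-5, 4), 2), -5), 2)))), 140) = Mul(Add(131, Add(-8, Mul(2, Pow(Mul(Rational(-5, 2), -5), 2)))), 140) = Mul(Add(131, Add(-8, Mul(2, Pow(Rational(25, 2), 2)))), 140) = Mul(Add(131, Add(-8, Mul(2, Rational(625, 4)))), 140) = Mul(Add(131, Add(-8, Rational(625, 2))), 140) = Mul(Add(131, Rational(609, 2)), 140) = Mul(Rational(871, 2), 140) = 60970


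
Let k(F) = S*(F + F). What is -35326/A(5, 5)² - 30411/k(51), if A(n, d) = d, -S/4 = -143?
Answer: -687273473/486200 ≈ -1413.6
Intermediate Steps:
S = 572 (S = -4*(-143) = 572)
k(F) = 1144*F (k(F) = 572*(F + F) = 572*(2*F) = 1144*F)
-35326/A(5, 5)² - 30411/k(51) = -35326/(5²) - 30411/(1144*51) = -35326/25 - 30411/58344 = -35326*1/25 - 30411*1/58344 = -35326/25 - 10137/19448 = -687273473/486200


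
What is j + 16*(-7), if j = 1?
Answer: -111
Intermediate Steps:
j + 16*(-7) = 1 + 16*(-7) = 1 - 112 = -111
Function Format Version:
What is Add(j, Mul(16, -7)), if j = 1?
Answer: -111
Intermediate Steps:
Add(j, Mul(16, -7)) = Add(1, Mul(16, -7)) = Add(1, -112) = -111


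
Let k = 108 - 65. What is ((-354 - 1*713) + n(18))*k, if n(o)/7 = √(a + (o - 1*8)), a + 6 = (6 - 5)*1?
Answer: -45881 + 301*√5 ≈ -45208.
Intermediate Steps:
a = -5 (a = -6 + (6 - 5)*1 = -6 + 1*1 = -6 + 1 = -5)
n(o) = 7*√(-13 + o) (n(o) = 7*√(-5 + (o - 1*8)) = 7*√(-5 + (o - 8)) = 7*√(-5 + (-8 + o)) = 7*√(-13 + o))
k = 43
((-354 - 1*713) + n(18))*k = ((-354 - 1*713) + 7*√(-13 + 18))*43 = ((-354 - 713) + 7*√5)*43 = (-1067 + 7*√5)*43 = -45881 + 301*√5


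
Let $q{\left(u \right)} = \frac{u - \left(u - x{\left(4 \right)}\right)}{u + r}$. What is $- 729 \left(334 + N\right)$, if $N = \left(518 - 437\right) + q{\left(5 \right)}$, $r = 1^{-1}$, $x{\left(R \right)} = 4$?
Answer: $-303021$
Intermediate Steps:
$r = 1$
$q{\left(u \right)} = \frac{4}{1 + u}$ ($q{\left(u \right)} = \frac{u - \left(-4 + u\right)}{u + 1} = \frac{4}{1 + u}$)
$N = \frac{245}{3}$ ($N = \left(518 - 437\right) + \frac{4}{1 + 5} = 81 + \frac{4}{6} = 81 + 4 \cdot \frac{1}{6} = 81 + \frac{2}{3} = \frac{245}{3} \approx 81.667$)
$- 729 \left(334 + N\right) = - 729 \left(334 + \frac{245}{3}\right) = \left(-729\right) \frac{1247}{3} = -303021$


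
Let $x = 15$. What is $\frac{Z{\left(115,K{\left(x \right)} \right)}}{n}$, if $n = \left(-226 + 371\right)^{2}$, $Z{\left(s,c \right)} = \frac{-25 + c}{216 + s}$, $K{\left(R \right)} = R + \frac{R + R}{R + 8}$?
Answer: $- \frac{8}{6402533} \approx -1.2495 \cdot 10^{-6}$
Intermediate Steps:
$K{\left(R \right)} = R + \frac{2 R}{8 + R}$
$Z{\left(s,c \right)} = \frac{-25 + c}{216 + s}$
$n = 21025$ ($n = 145^{2} = 21025$)
$\frac{Z{\left(115,K{\left(x \right)} \right)}}{n} = \frac{\frac{1}{216 + 115} \left(-25 + \frac{15 \left(10 + 15\right)}{8 + 15}\right)}{21025} = \frac{-25 + 15 \cdot \frac{1}{23} \cdot 25}{331} \cdot \frac{1}{21025} = \frac{-25 + \frac{375}{23}}{331} \cdot \frac{1}{21025} = \frac{1}{331} \left(- \frac{200}{23}\right) \frac{1}{21025} = \left(- \frac{200}{7613}\right) \frac{1}{21025} = - \frac{8}{6402533}$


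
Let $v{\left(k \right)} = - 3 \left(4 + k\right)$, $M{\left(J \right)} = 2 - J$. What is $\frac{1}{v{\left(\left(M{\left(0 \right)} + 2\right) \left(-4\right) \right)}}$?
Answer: $\frac{1}{36} \approx 0.027778$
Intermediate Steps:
$v{\left(k \right)} = -12 - 3 k$
$\frac{1}{v{\left(\left(M{\left(0 \right)} + 2\right) \left(-4\right) \right)}} = \frac{1}{-12 - 3 \left(\left(2 - 0\right) + 2\right) \left(-4\right)} = \frac{1}{-12 - 3 \left(\left(2 + 0\right) + 2\right) \left(-4\right)} = \frac{1}{-12 - 3 \left(2 + 2\right) \left(-4\right)} = \frac{1}{-12 - 3 \cdot 4 \left(-4\right)} = \frac{1}{-12 - -48} = \frac{1}{-12 + 48} = \frac{1}{36}$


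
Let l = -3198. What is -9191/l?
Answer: 707/246 ≈ 2.8740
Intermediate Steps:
-9191/l = -9191/(-3198) = -9191*(-1/3198) = 707/246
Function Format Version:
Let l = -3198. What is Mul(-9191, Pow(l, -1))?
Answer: Rational(707, 246) ≈ 2.8740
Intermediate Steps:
Mul(-9191, Pow(l, -1)) = Mul(-9191, Pow(-3198, -1)) = Mul(-9191, Rational(-1, 3198)) = Rational(707, 246)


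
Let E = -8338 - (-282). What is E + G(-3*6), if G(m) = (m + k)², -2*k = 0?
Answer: -7732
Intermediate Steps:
k = 0 (k = -½*0 = 0)
E = -8056 (E = -8338 - 1*(-282) = -8338 + 282 = -8056)
G(m) = m² (G(m) = (m + 0)² = m²)
E + G(-3*6) = -8056 + (-3*6)² = -8056 + (-18)² = -8056 + 324 = -7732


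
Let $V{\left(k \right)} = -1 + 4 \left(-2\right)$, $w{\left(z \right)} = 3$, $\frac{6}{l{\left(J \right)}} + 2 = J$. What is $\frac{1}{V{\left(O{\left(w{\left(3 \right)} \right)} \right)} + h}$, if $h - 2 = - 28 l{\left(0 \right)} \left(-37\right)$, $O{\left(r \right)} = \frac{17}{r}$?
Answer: $- \frac{1}{3115} \approx -0.00032103$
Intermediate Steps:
$l{\left(J \right)} = \frac{6}{-2 + J}$
$V{\left(k \right)} = -9$ ($V{\left(k \right)} = -1 - 8 = -9$)
$h = -3106$ ($h = 2 + - 28 \frac{6}{-2 + 0} \left(-37\right) = 2 + - 28 \frac{6}{-2} \left(-37\right) = 2 + - 28 \cdot 6 \left(- \frac{1}{2}\right) \left(-37\right) = 2 + \left(-28\right) \left(-3\right) \left(-37\right) = 2 + 84 \left(-37\right) = 2 - 3108 = -3106$)
$\frac{1}{V{\left(O{\left(w{\left(3 \right)} \right)} \right)} + h} = \frac{1}{-9 - 3106} = \frac{1}{-3115} = - \frac{1}{3115}$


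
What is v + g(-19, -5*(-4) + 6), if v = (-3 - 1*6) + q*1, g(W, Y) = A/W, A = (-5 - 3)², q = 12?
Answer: -7/19 ≈ -0.36842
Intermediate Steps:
A = 64 (A = (-8)² = 64)
g(W, Y) = 64/W
v = 3 (v = (-3 - 1*6) + 12*1 = (-3 - 6) + 12 = -9 + 12 = 3)
v + g(-19, -5*(-4) + 6) = 3 + 64/(-19) = 3 + 64*(-1/19) = 3 - 64/19 = -7/19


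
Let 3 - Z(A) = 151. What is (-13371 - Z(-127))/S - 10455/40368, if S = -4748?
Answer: 40345477/15972272 ≈ 2.5260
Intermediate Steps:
Z(A) = -148 (Z(A) = 3 - 1*151 = 3 - 151 = -148)
(-13371 - Z(-127))/S - 10455/40368 = (-13371 - 1*(-148))/(-4748) - 10455/40368 = (-13371 + 148)*(-1/4748) - 10455*1/40368 = -13223*(-1/4748) - 3485/13456 = 13223/4748 - 3485/13456 = 40345477/15972272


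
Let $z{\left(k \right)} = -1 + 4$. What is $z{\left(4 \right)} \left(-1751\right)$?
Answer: $-5253$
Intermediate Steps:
$z{\left(k \right)} = 3$
$z{\left(4 \right)} \left(-1751\right) = 3 \left(-1751\right) = -5253$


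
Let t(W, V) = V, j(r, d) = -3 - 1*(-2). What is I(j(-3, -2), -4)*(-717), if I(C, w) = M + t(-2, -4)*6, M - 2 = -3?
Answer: 17925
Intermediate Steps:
j(r, d) = -1 (j(r, d) = -3 + 2 = -1)
M = -1 (M = 2 - 3 = -1)
I(C, w) = -25 (I(C, w) = -1 - 4*6 = -1 - 24 = -25)
I(j(-3, -2), -4)*(-717) = -25*(-717) = 17925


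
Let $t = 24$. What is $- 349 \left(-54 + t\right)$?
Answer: $10470$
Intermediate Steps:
$- 349 \left(-54 + t\right) = - 349 \left(-54 + 24\right) = \left(-349\right) \left(-30\right) = 10470$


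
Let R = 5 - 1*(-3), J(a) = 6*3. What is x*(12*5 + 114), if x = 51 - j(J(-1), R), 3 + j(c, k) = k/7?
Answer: 64380/7 ≈ 9197.1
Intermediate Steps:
J(a) = 18
R = 8 (R = 5 + 3 = 8)
j(c, k) = -3 + k/7
x = 370/7 (x = 51 - (-3 + (⅐)*8) = 51 - (-3 + 8/7) = 51 - 1*(-13/7) = 51 + 13/7 = 370/7 ≈ 52.857)
x*(12*5 + 114) = 370*(12*5 + 114)/7 = 370*(60 + 114)/7 = (370/7)*174 = 64380/7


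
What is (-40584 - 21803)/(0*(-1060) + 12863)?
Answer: -62387/12863 ≈ -4.8501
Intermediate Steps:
(-40584 - 21803)/(0*(-1060) + 12863) = -62387/(0 + 12863) = -62387/12863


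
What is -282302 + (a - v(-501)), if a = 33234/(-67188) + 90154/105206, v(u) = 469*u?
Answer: -27881214228973/589048394 ≈ -47333.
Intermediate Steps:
a = 213404229/589048394 (a = 33234*(-1/67188) + 90154*(1/105206) = -5539/11198 + 45077/52603 = 213404229/589048394 ≈ 0.36229)
-282302 + (a - v(-501)) = -282302 + (213404229/589048394 - 469*(-501)) = -282302 + (213404229/589048394 - 1*(-234969)) = -282302 + (213404229/589048394 + 234969) = -282302 + 138408325494015/589048394 = -27881214228973/589048394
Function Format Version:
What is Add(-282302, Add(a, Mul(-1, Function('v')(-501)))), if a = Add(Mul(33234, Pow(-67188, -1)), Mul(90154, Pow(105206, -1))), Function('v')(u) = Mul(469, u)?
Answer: Rational(-27881214228973, 589048394) ≈ -47333.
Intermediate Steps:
a = Rational(213404229, 589048394) (a = Add(Mul(33234, Rational(-1, 67188)), Mul(90154, Rational(1, 105206))) = Add(Rational(-5539, 11198), Rational(45077, 52603)) = Rational(213404229, 589048394) ≈ 0.36229)
Add(-282302, Add(a, Mul(-1, Function('v')(-501)))) = Add(-282302, Add(Rational(213404229, 589048394), Mul(-1, Mul(469, -501)))) = Add(-282302, Add(Rational(213404229, 589048394), Mul(-1, -234969))) = Add(-282302, Add(Rational(213404229, 589048394), 234969)) = Add(-282302, Rational(138408325494015, 589048394)) = Rational(-27881214228973, 589048394)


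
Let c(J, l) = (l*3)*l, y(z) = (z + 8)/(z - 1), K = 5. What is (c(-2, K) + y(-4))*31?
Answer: 11501/5 ≈ 2300.2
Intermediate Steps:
y(z) = (8 + z)/(-1 + z)
c(J, l) = 3*l**2 (c(J, l) = (3*l)*l = 3*l**2)
(c(-2, K) + y(-4))*31 = (3*5**2 + (8 - 4)/(-1 - 4))*31 = (3*25 + 4/(-5))*31 = (75 - 1/5*4)*31 = (75 - 4/5)*31 = (371/5)*31 = 11501/5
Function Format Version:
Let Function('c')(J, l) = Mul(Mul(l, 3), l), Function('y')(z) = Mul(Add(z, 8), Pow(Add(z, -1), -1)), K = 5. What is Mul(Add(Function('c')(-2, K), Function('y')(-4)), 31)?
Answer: Rational(11501, 5) ≈ 2300.2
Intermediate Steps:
Function('y')(z) = Mul(Pow(Add(-1, z), -1), Add(8, z)) (Function('y')(z) = Mul(Add(8, z), Pow(Add(-1, z), -1)) = Mul(Pow(Add(-1, z), -1), Add(8, z)))
Function('c')(J, l) = Mul(3, Pow(l, 2)) (Function('c')(J, l) = Mul(Mul(3, l), l) = Mul(3, Pow(l, 2)))
Mul(Add(Function('c')(-2, K), Function('y')(-4)), 31) = Mul(Add(Mul(3, Pow(5, 2)), Mul(Pow(Add(-1, -4), -1), Add(8, -4))), 31) = Mul(Add(Mul(3, 25), Mul(Pow(-5, -1), 4)), 31) = Mul(Add(75, Mul(Rational(-1, 5), 4)), 31) = Mul(Add(75, Rational(-4, 5)), 31) = Mul(Rational(371, 5), 31) = Rational(11501, 5)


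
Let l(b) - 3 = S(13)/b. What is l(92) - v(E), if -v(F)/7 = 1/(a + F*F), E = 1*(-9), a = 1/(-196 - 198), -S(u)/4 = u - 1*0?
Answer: 264366/104857 ≈ 2.5212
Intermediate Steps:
S(u) = -4*u (S(u) = -4*(u - 1*0) = -4*(u + 0) = -4*u)
a = -1/394 (a = 1/(-394) = -1/394 ≈ -0.0025381)
l(b) = 3 - 52/b (l(b) = 3 + (-4*13)/b = 3 - 52/b)
E = -9
v(F) = -7/(-1/394 + F²) (v(F) = -7/(-1/394 + F*F) = -7/(-1/394 + F²))
l(92) - v(E) = (3 - 52/92) - (-2758)/(-1 + 394*(-9)²) = (3 - 52*1/92) - (-2758)/(-1 + 394*81) = (3 - 13/23) - (-2758)/(-1 + 31914) = 56/23 - (-2758)/31913 = 56/23 - 1*(-394/4559) = 56/23 + 394/4559 = 264366/104857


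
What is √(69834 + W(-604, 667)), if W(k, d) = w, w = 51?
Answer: 3*√7765 ≈ 264.36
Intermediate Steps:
W(k, d) = 51
√(69834 + W(-604, 667)) = √(69834 + 51) = √69885 = 3*√7765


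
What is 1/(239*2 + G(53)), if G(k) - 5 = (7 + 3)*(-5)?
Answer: 1/433 ≈ 0.0023095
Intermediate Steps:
G(k) = -45 (G(k) = 5 + (7 + 3)*(-5) = 5 + 10*(-5) = 5 - 50 = -45)
1/(239*2 + G(53)) = 1/(239*2 - 45) = 1/(478 - 45) = 1/433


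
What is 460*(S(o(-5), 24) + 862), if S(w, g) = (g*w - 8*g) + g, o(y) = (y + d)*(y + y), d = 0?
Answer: 871240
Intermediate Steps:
o(y) = 2*y² (o(y) = (y + 0)*(y + y) = y*(2*y) = 2*y²)
S(w, g) = -7*g + g*w (S(w, g) = (-8*g + g*w) + g = -7*g + g*w)
460*(S(o(-5), 24) + 862) = 460*(24*(-7 + 2*(-5)²) + 862) = 460*(24*(-7 + 2*25) + 862) = 460*(24*(-7 + 50) + 862) = 460*(24*43 + 862) = 460*(1032 + 862) = 460*1894 = 871240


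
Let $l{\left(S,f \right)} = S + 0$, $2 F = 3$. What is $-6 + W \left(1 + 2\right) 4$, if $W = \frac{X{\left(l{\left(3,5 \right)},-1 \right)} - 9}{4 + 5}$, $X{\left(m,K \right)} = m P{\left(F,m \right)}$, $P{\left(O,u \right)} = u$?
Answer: $-6$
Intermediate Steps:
$F = \frac{3}{2}$ ($F = \frac{1}{2} \cdot 3 = \frac{3}{2} \approx 1.5$)
$l{\left(S,f \right)} = S$
$X{\left(m,K \right)} = m^{2}$ ($X{\left(m,K \right)} = m m = m^{2}$)
$W = 0$ ($W = \frac{3^{2} - 9}{4 + 5} = \frac{9 - 9}{9} = 0 \cdot \frac{1}{9} = 0$)
$-6 + W \left(1 + 2\right) 4 = -6 + 0 \left(1 + 2\right) 4 = -6 + 0 \cdot 3 \cdot 4 = -6 + 0 \cdot 12 = -6 + 0 = -6$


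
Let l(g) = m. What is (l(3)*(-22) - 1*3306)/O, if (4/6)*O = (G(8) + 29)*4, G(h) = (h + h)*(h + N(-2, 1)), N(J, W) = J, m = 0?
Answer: -551/125 ≈ -4.4080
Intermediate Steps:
G(h) = 2*h*(-2 + h) (G(h) = (h + h)*(h - 2) = (2*h)*(-2 + h) = 2*h*(-2 + h))
l(g) = 0
O = 750 (O = 3*((2*8*(-2 + 8) + 29)*4)/2 = 3*((2*8*6 + 29)*4)/2 = 3*((96 + 29)*4)/2 = 3*(125*4)/2 = (3/2)*500 = 750)
(l(3)*(-22) - 1*3306)/O = (0*(-22) - 1*3306)/750 = (0 - 3306)*(1/750) = -3306*1/750 = -551/125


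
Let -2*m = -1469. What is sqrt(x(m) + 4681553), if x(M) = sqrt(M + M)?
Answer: sqrt(4681553 + sqrt(1469)) ≈ 2163.7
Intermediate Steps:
m = 1469/2 (m = -1/2*(-1469) = 1469/2 ≈ 734.50)
x(M) = sqrt(2)*sqrt(M) (x(M) = sqrt(2*M) = sqrt(2)*sqrt(M))
sqrt(x(m) + 4681553) = sqrt(sqrt(2)*sqrt(1469/2) + 4681553) = sqrt(sqrt(2)*(sqrt(2938)/2) + 4681553) = sqrt(sqrt(1469) + 4681553) = sqrt(4681553 + sqrt(1469))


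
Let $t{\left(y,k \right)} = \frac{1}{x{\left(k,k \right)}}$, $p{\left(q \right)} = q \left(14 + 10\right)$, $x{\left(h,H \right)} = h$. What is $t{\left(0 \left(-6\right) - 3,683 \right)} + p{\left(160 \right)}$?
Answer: $\frac{2622721}{683} \approx 3840.0$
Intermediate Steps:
$p{\left(q \right)} = 24 q$ ($p{\left(q \right)} = q 24 = 24 q$)
$t{\left(y,k \right)} = \frac{1}{k}$
$t{\left(0 \left(-6\right) - 3,683 \right)} + p{\left(160 \right)} = \frac{1}{683} + 24 \cdot 160 = \frac{1}{683} + 3840 = \frac{2622721}{683}$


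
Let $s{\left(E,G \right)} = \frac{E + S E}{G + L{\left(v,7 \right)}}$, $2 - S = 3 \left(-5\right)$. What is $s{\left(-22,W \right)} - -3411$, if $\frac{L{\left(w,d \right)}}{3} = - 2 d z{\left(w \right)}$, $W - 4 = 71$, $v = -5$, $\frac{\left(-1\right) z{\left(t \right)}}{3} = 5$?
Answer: $\frac{801453}{235} \approx 3410.4$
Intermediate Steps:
$z{\left(t \right)} = -15$ ($z{\left(t \right)} = \left(-3\right) 5 = -15$)
$W = 75$ ($W = 4 + 71 = 75$)
$S = 17$ ($S = 2 - 3 \left(-5\right) = 2 - -15 = 2 + 15 = 17$)
$L{\left(w,d \right)} = 90 d$ ($L{\left(w,d \right)} = 3 - 2 d \left(-15\right) = 3 \cdot 30 d = 90 d$)
$s{\left(E,G \right)} = \frac{18 E}{630 + G}$ ($s{\left(E,G \right)} = \frac{E + 17 E}{G + 90 \cdot 7} = \frac{18 E}{G + 630} = \frac{18 E}{630 + G}$)
$s{\left(-22,W \right)} - -3411 = 18 \left(-22\right) \frac{1}{630 + 75} - -3411 = 18 \left(-22\right) \frac{1}{705} + 3411 = - \frac{132}{235} + 3411 = \frac{801453}{235}$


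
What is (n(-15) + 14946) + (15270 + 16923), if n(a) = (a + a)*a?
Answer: 47589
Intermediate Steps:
n(a) = 2*a² (n(a) = (2*a)*a = 2*a²)
(n(-15) + 14946) + (15270 + 16923) = (2*(-15)² + 14946) + (15270 + 16923) = (2*225 + 14946) + 32193 = (450 + 14946) + 32193 = 15396 + 32193 = 47589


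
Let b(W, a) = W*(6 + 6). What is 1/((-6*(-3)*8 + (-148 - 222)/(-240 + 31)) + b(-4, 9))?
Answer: 209/20434 ≈ 0.010228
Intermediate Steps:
b(W, a) = 12*W (b(W, a) = W*12 = 12*W)
1/((-6*(-3)*8 + (-148 - 222)/(-240 + 31)) + b(-4, 9)) = 1/((-6*(-3)*8 + (-148 - 222)/(-240 + 31)) + 12*(-4)) = 1/((18*8 - 370/(-209)) - 48) = 1/((144 - 370*(-1/209)) - 48) = 1/((144 + 370/209) - 48) = 1/(30466/209 - 48) = 1/(20434/209) = 209/20434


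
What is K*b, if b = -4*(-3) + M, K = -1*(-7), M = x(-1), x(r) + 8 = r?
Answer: 21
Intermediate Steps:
x(r) = -8 + r
M = -9 (M = -8 - 1 = -9)
K = 7
b = 3 (b = -4*(-3) - 9 = 12 - 9 = 3)
K*b = 7*3 = 21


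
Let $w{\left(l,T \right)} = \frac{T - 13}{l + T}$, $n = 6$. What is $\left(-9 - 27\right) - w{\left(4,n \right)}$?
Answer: $- \frac{353}{10} \approx -35.3$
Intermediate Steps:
$w{\left(l,T \right)} = \frac{-13 + T}{T + l}$
$\left(-9 - 27\right) - w{\left(4,n \right)} = \left(-9 - 27\right) - \frac{-13 + 6}{6 + 4} = \left(-9 - 27\right) - \frac{1}{10} \left(-7\right) = -36 - \frac{1}{10} \left(-7\right) = -36 - - \frac{7}{10} = -36 + \frac{7}{10} = - \frac{353}{10}$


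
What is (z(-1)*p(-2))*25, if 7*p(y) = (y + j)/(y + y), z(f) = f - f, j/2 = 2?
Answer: 0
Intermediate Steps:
j = 4 (j = 2*2 = 4)
z(f) = 0
p(y) = (4 + y)/(14*y) (p(y) = ((y + 4)/(y + y))/7 = ((4 + y)/((2*y)))/7 = ((4 + y)*(1/(2*y)))/7 = ((4 + y)/(2*y))/7 = (4 + y)/(14*y))
(z(-1)*p(-2))*25 = (0*((1/14)*(4 - 2)/(-2)))*25 = (0*((1/14)*(-1/2)*2))*25 = (0*(-1/14))*25 = 0*25 = 0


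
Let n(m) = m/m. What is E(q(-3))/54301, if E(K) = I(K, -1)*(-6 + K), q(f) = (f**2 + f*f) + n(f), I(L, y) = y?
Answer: -1/4177 ≈ -0.00023941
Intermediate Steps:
n(m) = 1
q(f) = 1 + 2*f**2 (q(f) = (f**2 + f*f) + 1 = (f**2 + f**2) + 1 = 2*f**2 + 1 = 1 + 2*f**2)
E(K) = 6 - K (E(K) = -(-6 + K) = 6 - K)
E(q(-3))/54301 = (6 - (1 + 2*(-3)**2))/54301 = (6 - (1 + 2*9))*(1/54301) = (6 - (1 + 18))*(1/54301) = (6 - 1*19)*(1/54301) = (6 - 19)*(1/54301) = -13*1/54301 = -1/4177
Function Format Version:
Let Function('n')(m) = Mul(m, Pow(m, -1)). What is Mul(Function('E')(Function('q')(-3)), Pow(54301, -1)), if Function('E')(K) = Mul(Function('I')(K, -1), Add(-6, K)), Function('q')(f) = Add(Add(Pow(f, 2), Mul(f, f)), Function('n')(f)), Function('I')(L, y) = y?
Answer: Rational(-1, 4177) ≈ -0.00023941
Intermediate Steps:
Function('n')(m) = 1
Function('q')(f) = Add(1, Mul(2, Pow(f, 2))) (Function('q')(f) = Add(Add(Pow(f, 2), Mul(f, f)), 1) = Add(Add(Pow(f, 2), Pow(f, 2)), 1) = Add(Mul(2, Pow(f, 2)), 1) = Add(1, Mul(2, Pow(f, 2))))
Function('E')(K) = Add(6, Mul(-1, K)) (Function('E')(K) = Mul(-1, Add(-6, K)) = Add(6, Mul(-1, K)))
Mul(Function('E')(Function('q')(-3)), Pow(54301, -1)) = Mul(Add(6, Mul(-1, Add(1, Mul(2, Pow(-3, 2))))), Pow(54301, -1)) = Mul(Add(6, Mul(-1, Add(1, Mul(2, 9)))), Rational(1, 54301)) = Mul(Add(6, Mul(-1, Add(1, 18))), Rational(1, 54301)) = Mul(Add(6, Mul(-1, 19)), Rational(1, 54301)) = Mul(Add(6, -19), Rational(1, 54301)) = Mul(-13, Rational(1, 54301)) = Rational(-1, 4177)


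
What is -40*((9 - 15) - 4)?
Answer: 400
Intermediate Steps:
-40*((9 - 15) - 4) = -40*(-6 - 4) = -40*(-10) = 400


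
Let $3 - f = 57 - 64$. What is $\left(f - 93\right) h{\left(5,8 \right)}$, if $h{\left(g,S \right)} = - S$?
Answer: $664$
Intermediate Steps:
$f = 10$ ($f = 3 - \left(57 - 64\right) = 3 - -7 = 3 + 7 = 10$)
$\left(f - 93\right) h{\left(5,8 \right)} = \left(10 - 93\right) \left(\left(-1\right) 8\right) = \left(-83\right) \left(-8\right) = 664$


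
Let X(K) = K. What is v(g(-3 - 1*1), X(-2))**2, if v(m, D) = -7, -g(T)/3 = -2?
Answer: 49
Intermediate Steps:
g(T) = 6 (g(T) = -3*(-2) = 6)
v(g(-3 - 1*1), X(-2))**2 = (-7)**2 = 49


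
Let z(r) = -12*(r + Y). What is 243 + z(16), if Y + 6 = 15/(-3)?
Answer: 183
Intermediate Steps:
Y = -11 (Y = -6 + 15/(-3) = -6 + 15*(-⅓) = -6 - 5 = -11)
z(r) = 132 - 12*r (z(r) = -12*(r - 11) = -12*(-11 + r) = 132 - 12*r)
243 + z(16) = 243 + (132 - 12*16) = 243 + (132 - 192) = 243 - 60 = 183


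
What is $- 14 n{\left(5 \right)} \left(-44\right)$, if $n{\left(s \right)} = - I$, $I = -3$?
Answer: $1848$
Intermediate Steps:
$n{\left(s \right)} = 3$ ($n{\left(s \right)} = \left(-1\right) \left(-3\right) = 3$)
$- 14 n{\left(5 \right)} \left(-44\right) = \left(-14\right) 3 \left(-44\right) = \left(-42\right) \left(-44\right) = 1848$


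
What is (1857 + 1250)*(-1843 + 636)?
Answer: -3750149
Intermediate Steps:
(1857 + 1250)*(-1843 + 636) = 3107*(-1207) = -3750149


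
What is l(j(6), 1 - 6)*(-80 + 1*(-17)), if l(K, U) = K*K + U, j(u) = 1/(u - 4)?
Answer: 1843/4 ≈ 460.75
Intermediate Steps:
j(u) = 1/(-4 + u)
l(K, U) = U + K² (l(K, U) = K² + U = U + K²)
l(j(6), 1 - 6)*(-80 + 1*(-17)) = ((1 - 6) + (1/(-4 + 6))²)*(-80 + 1*(-17)) = (-5 + (1/2)²)*(-80 - 17) = (-5 + (½)²)*(-97) = (-5 + ¼)*(-97) = -19/4*(-97) = 1843/4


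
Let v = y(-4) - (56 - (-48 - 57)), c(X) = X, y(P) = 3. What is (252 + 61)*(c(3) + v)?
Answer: -48515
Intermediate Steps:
v = -158 (v = 3 - (56 - (-48 - 57)) = 3 - (56 - 1*(-105)) = 3 - (56 + 105) = 3 - 1*161 = 3 - 161 = -158)
(252 + 61)*(c(3) + v) = (252 + 61)*(3 - 158) = 313*(-155) = -48515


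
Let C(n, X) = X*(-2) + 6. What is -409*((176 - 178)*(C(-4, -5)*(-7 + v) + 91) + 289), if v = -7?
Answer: -226995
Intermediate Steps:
C(n, X) = 6 - 2*X (C(n, X) = -2*X + 6 = 6 - 2*X)
-409*((176 - 178)*(C(-4, -5)*(-7 + v) + 91) + 289) = -409*((176 - 178)*((6 - 2*(-5))*(-7 - 7) + 91) + 289) = -409*(-2*((6 + 10)*(-14) + 91) + 289) = -409*(-2*(16*(-14) + 91) + 289) = -409*(-2*(-224 + 91) + 289) = -409*(-2*(-133) + 289) = -409*(266 + 289) = -409*555 = -226995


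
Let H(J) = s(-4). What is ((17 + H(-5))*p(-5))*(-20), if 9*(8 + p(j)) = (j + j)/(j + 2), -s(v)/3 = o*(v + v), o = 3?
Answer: 366680/27 ≈ 13581.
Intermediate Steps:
s(v) = -18*v (s(v) = -9*(v + v) = -9*2*v = -18*v)
H(J) = 72 (H(J) = -18*(-4) = 72)
p(j) = -8 + 2*j/(9*(2 + j)) (p(j) = -8 + ((j + j)/(j + 2))/9 = -8 + ((2*j)/(2 + j))/9 = -8 + (2*j/(2 + j))/9 = -8 + 2*j/(9*(2 + j)))
((17 + H(-5))*p(-5))*(-20) = ((17 + 72)*(2*(-72 - 35*(-5))/(9*(2 - 5))))*(-20) = (89*((2/9)*(-72 + 175)/(-3)))*(-20) = (89*((2/9)*(-1/3)*103))*(-20) = (89*(-206/27))*(-20) = -18334/27*(-20) = 366680/27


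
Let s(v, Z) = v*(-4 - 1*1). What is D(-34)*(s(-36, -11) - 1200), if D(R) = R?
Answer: 34680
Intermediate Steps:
s(v, Z) = -5*v (s(v, Z) = v*(-4 - 1) = v*(-5) = -5*v)
D(-34)*(s(-36, -11) - 1200) = -34*(-5*(-36) - 1200) = -34*(180 - 1200) = -34*(-1020) = 34680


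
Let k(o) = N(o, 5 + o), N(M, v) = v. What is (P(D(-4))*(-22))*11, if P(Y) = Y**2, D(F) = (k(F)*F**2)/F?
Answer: -3872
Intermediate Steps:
k(o) = 5 + o
D(F) = F*(5 + F) (D(F) = ((5 + F)*F**2)/F = (F**2*(5 + F))/F = F*(5 + F))
(P(D(-4))*(-22))*11 = ((-4*(5 - 4))**2*(-22))*11 = ((-4*1)**2*(-22))*11 = ((-4)**2*(-22))*11 = (16*(-22))*11 = -352*11 = -3872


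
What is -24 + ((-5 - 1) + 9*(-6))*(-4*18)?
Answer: 4296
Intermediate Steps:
-24 + ((-5 - 1) + 9*(-6))*(-4*18) = -24 + (-6 - 54)*(-72) = -24 - 60*(-72) = -24 + 4320 = 4296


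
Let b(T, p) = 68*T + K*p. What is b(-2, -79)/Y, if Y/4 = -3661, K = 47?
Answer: 3849/14644 ≈ 0.26284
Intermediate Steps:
b(T, p) = 47*p + 68*T (b(T, p) = 68*T + 47*p = 47*p + 68*T)
Y = -14644 (Y = 4*(-3661) = -14644)
b(-2, -79)/Y = (47*(-79) + 68*(-2))/(-14644) = (-3713 - 136)*(-1/14644) = -3849*(-1/14644) = 3849/14644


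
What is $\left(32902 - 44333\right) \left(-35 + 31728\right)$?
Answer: $-362282683$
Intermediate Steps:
$\left(32902 - 44333\right) \left(-35 + 31728\right) = \left(-11431\right) 31693 = -362282683$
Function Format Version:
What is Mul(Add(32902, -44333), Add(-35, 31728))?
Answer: -362282683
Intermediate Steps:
Mul(Add(32902, -44333), Add(-35, 31728)) = Mul(-11431, 31693) = -362282683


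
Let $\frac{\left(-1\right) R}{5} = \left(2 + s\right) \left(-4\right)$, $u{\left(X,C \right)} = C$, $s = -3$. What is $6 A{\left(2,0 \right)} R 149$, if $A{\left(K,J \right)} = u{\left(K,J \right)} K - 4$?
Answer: $71520$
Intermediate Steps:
$R = -20$ ($R = - 5 \left(2 - 3\right) \left(-4\right) = - 5 \left(\left(-1\right) \left(-4\right)\right) = \left(-5\right) 4 = -20$)
$A{\left(K,J \right)} = -4 + J K$ ($A{\left(K,J \right)} = J K - 4 = -4 + J K$)
$6 A{\left(2,0 \right)} R 149 = 6 \left(-4 + 0 \cdot 2\right) \left(-20\right) 149 = 6 \left(-4 + 0\right) \left(-20\right) 149 = 6 \left(\left(-4\right) \left(-20\right)\right) 149 = 6 \cdot 80 \cdot 149 = 480 \cdot 149 = 71520$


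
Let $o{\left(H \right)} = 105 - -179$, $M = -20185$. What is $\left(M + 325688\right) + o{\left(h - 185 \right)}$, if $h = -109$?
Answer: $305787$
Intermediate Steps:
$o{\left(H \right)} = 284$ ($o{\left(H \right)} = 105 + 179 = 284$)
$\left(M + 325688\right) + o{\left(h - 185 \right)} = \left(-20185 + 325688\right) + 284 = 305503 + 284 = 305787$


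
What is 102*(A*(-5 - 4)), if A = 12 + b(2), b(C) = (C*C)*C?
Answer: -18360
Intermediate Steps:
b(C) = C³ (b(C) = C²*C = C³)
A = 20 (A = 12 + 2³ = 12 + 8 = 20)
102*(A*(-5 - 4)) = 102*(20*(-5 - 4)) = 102*(20*(-9)) = 102*(-180) = -18360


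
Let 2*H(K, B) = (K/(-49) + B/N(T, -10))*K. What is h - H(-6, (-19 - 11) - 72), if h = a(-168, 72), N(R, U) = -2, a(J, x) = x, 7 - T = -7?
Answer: 11043/49 ≈ 225.37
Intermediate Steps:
T = 14 (T = 7 - 1*(-7) = 7 + 7 = 14)
h = 72
H(K, B) = K*(-B/2 - K/49)/2 (H(K, B) = ((K/(-49) + B/(-2))*K)/2 = ((K*(-1/49) + B*(-1/2))*K)/2 = ((-K/49 - B/2)*K)/2 = ((-B/2 - K/49)*K)/2 = (K*(-B/2 - K/49))/2 = K*(-B/2 - K/49)/2)
h - H(-6, (-19 - 11) - 72) = 72 - (-6)*(-49*((-19 - 11) - 72) - 2*(-6))/196 = 72 - (-6)*(-49*(-30 - 72) + 12)/196 = 72 - (-6)*(-49*(-102) + 12)/196 = 72 - (-6)*(4998 + 12)/196 = 72 - (-6)*5010/196 = 72 - 1*(-7515/49) = 72 + 7515/49 = 11043/49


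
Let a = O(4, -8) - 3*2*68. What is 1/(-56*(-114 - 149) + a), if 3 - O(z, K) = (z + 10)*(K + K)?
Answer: 1/14547 ≈ 6.8743e-5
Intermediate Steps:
O(z, K) = 3 - 2*K*(10 + z) (O(z, K) = 3 - (z + 10)*(K + K) = 3 - (10 + z)*2*K = 3 - 2*K*(10 + z))
a = -181 (a = (3 - 20*(-8) - 2*(-8)*4) - 3*2*68 = (3 + 160 + 64) - 6*68 = 227 - 408 = -181)
1/(-56*(-114 - 149) + a) = 1/(-56*(-114 - 149) - 181) = 1/(-56*(-263) - 181) = 1/(14728 - 181) = 1/14547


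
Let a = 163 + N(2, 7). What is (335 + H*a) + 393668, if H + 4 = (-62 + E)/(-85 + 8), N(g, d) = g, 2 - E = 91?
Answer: 2755666/7 ≈ 3.9367e+5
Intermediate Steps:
E = -89 (E = 2 - 1*91 = 2 - 91 = -89)
H = -157/77 (H = -4 + (-62 - 89)/(-85 + 8) = -4 - 151/(-77) = -4 - 151*(-1/77) = -4 + 151/77 = -157/77 ≈ -2.0390)
a = 165 (a = 163 + 2 = 165)
(335 + H*a) + 393668 = (335 - 157/77*165) + 393668 = (335 - 2355/7) + 393668 = -10/7 + 393668 = 2755666/7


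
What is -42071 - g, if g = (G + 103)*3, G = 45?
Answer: -42515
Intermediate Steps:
g = 444 (g = (45 + 103)*3 = 148*3 = 444)
-42071 - g = -42071 - 1*444 = -42071 - 444 = -42515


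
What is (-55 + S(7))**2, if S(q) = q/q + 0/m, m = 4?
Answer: 2916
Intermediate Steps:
S(q) = 1 (S(q) = q/q + 0/4 = 1 + 0*(1/4) = 1 + 0 = 1)
(-55 + S(7))**2 = (-55 + 1)**2 = (-54)**2 = 2916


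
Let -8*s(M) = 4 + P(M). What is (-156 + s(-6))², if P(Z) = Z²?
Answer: 25921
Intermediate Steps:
s(M) = -½ - M²/8 (s(M) = -(4 + M²)/8 = -½ - M²/8)
(-156 + s(-6))² = (-156 + (-½ - ⅛*(-6)²))² = (-156 + (-½ - ⅛*36))² = (-156 + (-½ - 9/2))² = (-156 - 5)² = (-161)² = 25921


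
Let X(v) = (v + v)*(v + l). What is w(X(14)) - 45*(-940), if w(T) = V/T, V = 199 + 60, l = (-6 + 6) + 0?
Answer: 2368837/56 ≈ 42301.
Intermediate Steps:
l = 0 (l = 0 + 0 = 0)
X(v) = 2*v² (X(v) = (v + v)*(v + 0) = (2*v)*v = 2*v²)
V = 259
w(T) = 259/T
w(X(14)) - 45*(-940) = 259/((2*14²)) - 45*(-940) = 259/((2*196)) - 1*(-42300) = 259/392 + 42300 = 259*(1/392) + 42300 = 37/56 + 42300 = 2368837/56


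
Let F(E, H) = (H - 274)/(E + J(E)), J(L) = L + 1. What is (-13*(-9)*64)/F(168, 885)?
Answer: 194112/47 ≈ 4130.0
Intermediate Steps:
J(L) = 1 + L
F(E, H) = (-274 + H)/(1 + 2*E) (F(E, H) = (H - 274)/(E + (1 + E)) = (-274 + H)/(1 + 2*E))
(-13*(-9)*64)/F(168, 885) = (-13*(-9)*64)/(((-274 + 885)/(1 + 2*168))) = (117*64)/((611/(1 + 336))) = 7488/((611/337)) = 7488/(((1/337)*611)) = 7488/(611/337) = 7488*(337/611) = 194112/47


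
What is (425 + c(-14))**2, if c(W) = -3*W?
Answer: 218089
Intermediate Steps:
(425 + c(-14))**2 = (425 - 3*(-14))**2 = (425 + 42)**2 = 467**2 = 218089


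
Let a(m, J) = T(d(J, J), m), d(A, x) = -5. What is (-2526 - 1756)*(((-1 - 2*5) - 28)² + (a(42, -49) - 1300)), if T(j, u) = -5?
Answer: -924912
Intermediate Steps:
a(m, J) = -5
(-2526 - 1756)*(((-1 - 2*5) - 28)² + (a(42, -49) - 1300)) = (-2526 - 1756)*(((-1 - 2*5) - 28)² + (-5 - 1300)) = -4282*(((-1 - 10) - 28)² - 1305) = -4282*((-11 - 28)² - 1305) = -4282*((-39)² - 1305) = -4282*(1521 - 1305) = -4282*216 = -924912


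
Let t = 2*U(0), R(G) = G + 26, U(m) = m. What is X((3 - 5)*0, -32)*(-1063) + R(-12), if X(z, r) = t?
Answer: 14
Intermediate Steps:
R(G) = 26 + G
t = 0 (t = 2*0 = 0)
X(z, r) = 0
X((3 - 5)*0, -32)*(-1063) + R(-12) = 0*(-1063) + (26 - 12) = 0 + 14 = 14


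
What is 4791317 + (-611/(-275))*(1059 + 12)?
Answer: 1318266556/275 ≈ 4.7937e+6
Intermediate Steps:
4791317 + (-611/(-275))*(1059 + 12) = 4791317 - 611*(-1/275)*1071 = 4791317 + (611/275)*1071 = 4791317 + 654381/275 = 1318266556/275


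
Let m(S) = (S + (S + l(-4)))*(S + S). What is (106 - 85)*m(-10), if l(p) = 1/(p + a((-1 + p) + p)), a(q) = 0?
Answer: 8505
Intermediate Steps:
l(p) = 1/p (l(p) = 1/(p + 0) = 1/p)
m(S) = 2*S*(-1/4 + 2*S) (m(S) = (S + (S + 1/(-4)))*(S + S) = (S + (S - 1/4))*(2*S) = (S + (-1/4 + S))*(2*S) = (-1/4 + 2*S)*(2*S) = 2*S*(-1/4 + 2*S))
(106 - 85)*m(-10) = (106 - 85)*((1/2)*(-10)*(-1 + 8*(-10))) = 21*((1/2)*(-10)*(-1 - 80)) = 21*((1/2)*(-10)*(-81)) = 21*405 = 8505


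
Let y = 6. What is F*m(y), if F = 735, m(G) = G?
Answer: 4410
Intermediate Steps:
F*m(y) = 735*6 = 4410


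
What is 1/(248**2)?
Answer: 1/61504 ≈ 1.6259e-5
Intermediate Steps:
1/(248**2) = 1/61504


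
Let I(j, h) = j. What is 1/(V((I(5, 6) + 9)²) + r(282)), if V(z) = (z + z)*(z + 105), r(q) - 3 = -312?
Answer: 1/117683 ≈ 8.4974e-6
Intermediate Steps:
r(q) = -309 (r(q) = 3 - 312 = -309)
V(z) = 2*z*(105 + z) (V(z) = (2*z)*(105 + z) = 2*z*(105 + z))
1/(V((I(5, 6) + 9)²) + r(282)) = 1/(2*(5 + 9)²*(105 + (5 + 9)²) - 309) = 1/(2*14²*(105 + 14²) - 309) = 1/(2*196*(105 + 196) - 309) = 1/(2*196*301 - 309) = 1/(117992 - 309) = 1/117683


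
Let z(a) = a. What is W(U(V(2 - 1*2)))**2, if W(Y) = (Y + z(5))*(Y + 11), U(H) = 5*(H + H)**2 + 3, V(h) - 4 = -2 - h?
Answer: 68425984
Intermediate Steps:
V(h) = 2 - h (V(h) = 4 + (-2 - h) = 2 - h)
U(H) = 3 + 20*H**2 (U(H) = 5*(2*H)**2 + 3 = 5*(4*H**2) + 3 = 20*H**2 + 3 = 3 + 20*H**2)
W(Y) = (5 + Y)*(11 + Y) (W(Y) = (Y + 5)*(Y + 11) = (5 + Y)*(11 + Y))
W(U(V(2 - 1*2)))**2 = (55 + (3 + 20*(2 - (2 - 1*2))**2)**2 + 16*(3 + 20*(2 - (2 - 1*2))**2))**2 = (55 + (3 + 20*(2 - (2 - 2))**2)**2 + 16*(3 + 20*(2 - (2 - 2))**2))**2 = (55 + (3 + 20*(2 - 1*0)**2)**2 + 16*(3 + 20*(2 - 1*0)**2))**2 = (55 + (3 + 20*(2 + 0)**2)**2 + 16*(3 + 20*(2 + 0)**2))**2 = (55 + (3 + 20*2**2)**2 + 16*(3 + 20*2**2))**2 = (55 + (3 + 20*4)**2 + 16*(3 + 20*4))**2 = (55 + (3 + 80)**2 + 16*(3 + 80))**2 = (55 + 83**2 + 16*83)**2 = (55 + 6889 + 1328)**2 = 8272**2 = 68425984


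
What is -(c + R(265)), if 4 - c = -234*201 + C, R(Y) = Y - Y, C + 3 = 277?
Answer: -46764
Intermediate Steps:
C = 274 (C = -3 + 277 = 274)
R(Y) = 0
c = 46764 (c = 4 - (-234*201 + 274) = 4 - (-47034 + 274) = 4 - 1*(-46760) = 4 + 46760 = 46764)
-(c + R(265)) = -(46764 + 0) = -1*46764 = -46764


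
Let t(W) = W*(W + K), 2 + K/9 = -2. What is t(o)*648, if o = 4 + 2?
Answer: -116640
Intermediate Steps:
K = -36 (K = -18 + 9*(-2) = -18 - 18 = -36)
o = 6
t(W) = W*(-36 + W) (t(W) = W*(W - 36) = W*(-36 + W))
t(o)*648 = (6*(-36 + 6))*648 = (6*(-30))*648 = -180*648 = -116640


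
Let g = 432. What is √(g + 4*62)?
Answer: 2*√170 ≈ 26.077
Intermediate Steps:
√(g + 4*62) = √(432 + 4*62) = √(432 + 248) = √680 = 2*√170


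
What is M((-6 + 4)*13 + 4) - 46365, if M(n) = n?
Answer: -46387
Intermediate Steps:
M((-6 + 4)*13 + 4) - 46365 = ((-6 + 4)*13 + 4) - 46365 = (-2*13 + 4) - 46365 = (-26 + 4) - 46365 = -22 - 46365 = -46387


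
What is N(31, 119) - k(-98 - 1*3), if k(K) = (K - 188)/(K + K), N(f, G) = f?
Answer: 5973/202 ≈ 29.569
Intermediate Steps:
k(K) = (-188 + K)/(2*K) (k(K) = (-188 + K)/((2*K)) = (-188 + K)*(1/(2*K)) = (-188 + K)/(2*K))
N(31, 119) - k(-98 - 1*3) = 31 - (-188 + (-98 - 1*3))/(2*(-98 - 1*3)) = 31 - (-188 + (-98 - 3))/(2*(-98 - 3)) = 31 - (-188 - 101)/(2*(-101)) = 31 - (-1)*(-289)/(2*101) = 31 - 1*289/202 = 31 - 289/202 = 5973/202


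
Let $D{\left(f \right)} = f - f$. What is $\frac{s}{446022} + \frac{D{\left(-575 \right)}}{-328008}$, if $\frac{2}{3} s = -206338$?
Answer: $- \frac{103169}{148674} \approx -0.69393$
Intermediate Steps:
$D{\left(f \right)} = 0$
$s = -309507$ ($s = \frac{3}{2} \left(-206338\right) = -309507$)
$\frac{s}{446022} + \frac{D{\left(-575 \right)}}{-328008} = - \frac{309507}{446022} + \frac{0}{-328008} = \left(-309507\right) \frac{1}{446022} + 0 \left(- \frac{1}{328008}\right) = - \frac{103169}{148674} + 0 = - \frac{103169}{148674}$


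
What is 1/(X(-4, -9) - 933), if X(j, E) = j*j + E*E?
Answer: -1/836 ≈ -0.0011962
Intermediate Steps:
X(j, E) = E² + j² (X(j, E) = j² + E² = E² + j²)
1/(X(-4, -9) - 933) = 1/(((-9)² + (-4)²) - 933) = 1/((81 + 16) - 933) = 1/(97 - 933) = 1/(-836) = -1/836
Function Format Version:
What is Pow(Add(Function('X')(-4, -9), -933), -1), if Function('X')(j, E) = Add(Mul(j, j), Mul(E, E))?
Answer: Rational(-1, 836) ≈ -0.0011962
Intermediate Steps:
Function('X')(j, E) = Add(Pow(E, 2), Pow(j, 2)) (Function('X')(j, E) = Add(Pow(j, 2), Pow(E, 2)) = Add(Pow(E, 2), Pow(j, 2)))
Pow(Add(Function('X')(-4, -9), -933), -1) = Pow(Add(Add(Pow(-9, 2), Pow(-4, 2)), -933), -1) = Pow(Add(Add(81, 16), -933), -1) = Pow(Add(97, -933), -1) = Pow(-836, -1) = Rational(-1, 836)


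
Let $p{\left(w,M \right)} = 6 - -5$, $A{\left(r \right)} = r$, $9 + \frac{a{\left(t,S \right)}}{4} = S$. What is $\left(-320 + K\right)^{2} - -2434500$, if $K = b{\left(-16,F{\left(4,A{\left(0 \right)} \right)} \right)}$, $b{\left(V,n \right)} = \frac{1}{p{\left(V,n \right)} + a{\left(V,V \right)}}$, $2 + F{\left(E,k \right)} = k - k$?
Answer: $\frac{20094841861}{7921} \approx 2.5369 \cdot 10^{6}$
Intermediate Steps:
$a{\left(t,S \right)} = -36 + 4 S$
$p{\left(w,M \right)} = 11$ ($p{\left(w,M \right)} = 6 + 5 = 11$)
$F{\left(E,k \right)} = -2$ ($F{\left(E,k \right)} = -2 + \left(k - k\right) = -2 + 0 = -2$)
$b{\left(V,n \right)} = \frac{1}{-25 + 4 V}$ ($b{\left(V,n \right)} = \frac{1}{11 + \left(-36 + 4 V\right)} = \frac{1}{-25 + 4 V}$)
$K = - \frac{1}{89}$ ($K = \frac{1}{-25 + 4 \left(-16\right)} = \frac{1}{-25 - 64} = \frac{1}{-89} = - \frac{1}{89} \approx -0.011236$)
$\left(-320 + K\right)^{2} - -2434500 = \left(-320 - \frac{1}{89}\right)^{2} - -2434500 = \left(- \frac{28481}{89}\right)^{2} + 2434500 = \frac{811167361}{7921} + 2434500 = \frac{20094841861}{7921}$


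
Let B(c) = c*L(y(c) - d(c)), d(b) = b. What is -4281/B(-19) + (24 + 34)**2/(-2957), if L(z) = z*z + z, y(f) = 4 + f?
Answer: 11380597/1123660 ≈ 10.128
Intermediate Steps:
L(z) = z + z**2 (L(z) = z**2 + z = z + z**2)
B(c) = 20*c (B(c) = c*(((4 + c) - c)*(1 + ((4 + c) - c))) = c*(4*(1 + 4)) = c*(4*5) = c*20 = 20*c)
-4281/B(-19) + (24 + 34)**2/(-2957) = -4281/(20*(-19)) + (24 + 34)**2/(-2957) = -4281/(-380) + 58**2*(-1/2957) = -4281*(-1/380) + 3364*(-1/2957) = 4281/380 - 3364/2957 = 11380597/1123660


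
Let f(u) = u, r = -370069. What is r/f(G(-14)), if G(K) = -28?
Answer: 52867/4 ≈ 13217.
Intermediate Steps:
r/f(G(-14)) = -370069/(-28) = -370069*(-1/28) = 52867/4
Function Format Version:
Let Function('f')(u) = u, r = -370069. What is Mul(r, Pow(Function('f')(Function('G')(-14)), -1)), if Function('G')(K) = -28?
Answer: Rational(52867, 4) ≈ 13217.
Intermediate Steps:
Mul(r, Pow(Function('f')(Function('G')(-14)), -1)) = Mul(-370069, Pow(-28, -1)) = Mul(-370069, Rational(-1, 28)) = Rational(52867, 4)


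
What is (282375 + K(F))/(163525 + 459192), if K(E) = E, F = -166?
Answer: 282209/622717 ≈ 0.45319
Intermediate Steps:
(282375 + K(F))/(163525 + 459192) = (282375 - 166)/(163525 + 459192) = 282209/622717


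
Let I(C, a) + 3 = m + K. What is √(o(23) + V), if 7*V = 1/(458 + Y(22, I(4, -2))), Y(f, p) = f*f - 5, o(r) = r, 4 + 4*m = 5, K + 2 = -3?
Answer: 51*√380422/6559 ≈ 4.7958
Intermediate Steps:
K = -5 (K = -2 - 3 = -5)
m = ¼ (m = -1 + (¼)*5 = -1 + 5/4 = ¼ ≈ 0.25000)
I(C, a) = -31/4 (I(C, a) = -3 + (¼ - 5) = -3 - 19/4 = -31/4)
Y(f, p) = -5 + f² (Y(f, p) = f² - 5 = -5 + f²)
V = 1/6559 (V = 1/(7*(458 + (-5 + 22²))) = 1/(7*(458 + (-5 + 484))) = 1/(7*(458 + 479)) = (⅐)/937 = (⅐)*(1/937) = 1/6559 ≈ 0.00015246)
√(o(23) + V) = √(23 + 1/6559) = √(150858/6559) = 51*√380422/6559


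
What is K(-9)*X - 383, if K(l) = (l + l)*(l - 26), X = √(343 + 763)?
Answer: -383 + 630*√1106 ≈ 20569.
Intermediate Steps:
X = √1106 ≈ 33.257
K(l) = 2*l*(-26 + l) (K(l) = (2*l)*(-26 + l) = 2*l*(-26 + l))
K(-9)*X - 383 = (2*(-9)*(-26 - 9))*√1106 - 383 = (2*(-9)*(-35))*√1106 - 383 = 630*√1106 - 383 = -383 + 630*√1106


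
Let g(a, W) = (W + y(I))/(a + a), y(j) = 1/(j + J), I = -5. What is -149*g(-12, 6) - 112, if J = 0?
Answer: -9119/120 ≈ -75.992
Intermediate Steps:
y(j) = 1/j (y(j) = 1/(j + 0) = 1/j)
g(a, W) = (-⅕ + W)/(2*a) (g(a, W) = (W + 1/(-5))/(a + a) = (W - ⅕)/((2*a)) = (-⅕ + W)*(1/(2*a)) = (-⅕ + W)/(2*a))
-149*g(-12, 6) - 112 = -149*(-1 + 5*6)/(10*(-12)) - 112 = -149*(-1)*(-1 + 30)/(10*12) - 112 = -149*(-1)*29/(10*12) - 112 = -149*(-29/120) - 112 = 4321/120 - 112 = -9119/120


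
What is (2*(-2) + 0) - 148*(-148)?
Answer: 21900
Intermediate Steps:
(2*(-2) + 0) - 148*(-148) = (-4 + 0) + 21904 = -4 + 21904 = 21900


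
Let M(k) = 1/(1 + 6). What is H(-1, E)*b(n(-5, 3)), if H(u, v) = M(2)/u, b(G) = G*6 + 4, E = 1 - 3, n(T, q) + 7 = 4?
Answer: 2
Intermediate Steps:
n(T, q) = -3 (n(T, q) = -7 + 4 = -3)
E = -2
M(k) = ⅐ (M(k) = 1/7 = ⅐)
b(G) = 4 + 6*G (b(G) = 6*G + 4 = 4 + 6*G)
H(u, v) = 1/(7*u)
H(-1, E)*b(n(-5, 3)) = ((⅐)/(-1))*(4 + 6*(-3)) = ((⅐)*(-1))*(4 - 18) = -⅐*(-14) = 2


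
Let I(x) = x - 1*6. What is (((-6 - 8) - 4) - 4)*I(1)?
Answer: 110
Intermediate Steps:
I(x) = -6 + x (I(x) = x - 6 = -6 + x)
(((-6 - 8) - 4) - 4)*I(1) = (((-6 - 8) - 4) - 4)*(-6 + 1) = ((-14 - 4) - 4)*(-5) = (-18 - 4)*(-5) = -22*(-5) = 110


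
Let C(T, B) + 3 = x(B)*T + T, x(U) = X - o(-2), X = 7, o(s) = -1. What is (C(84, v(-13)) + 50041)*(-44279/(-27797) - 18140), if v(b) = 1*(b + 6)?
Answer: -25609994530994/27797 ≈ -9.2132e+8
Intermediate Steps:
v(b) = 6 + b (v(b) = 1*(6 + b) = 6 + b)
x(U) = 8 (x(U) = 7 - 1*(-1) = 7 + 1 = 8)
C(T, B) = -3 + 9*T (C(T, B) = -3 + (8*T + T) = -3 + 9*T)
(C(84, v(-13)) + 50041)*(-44279/(-27797) - 18140) = ((-3 + 9*84) + 50041)*(-44279/(-27797) - 18140) = ((-3 + 756) + 50041)*(-44279*(-1/27797) - 18140) = (753 + 50041)*(44279/27797 - 18140) = 50794*(-504193301/27797) = -25609994530994/27797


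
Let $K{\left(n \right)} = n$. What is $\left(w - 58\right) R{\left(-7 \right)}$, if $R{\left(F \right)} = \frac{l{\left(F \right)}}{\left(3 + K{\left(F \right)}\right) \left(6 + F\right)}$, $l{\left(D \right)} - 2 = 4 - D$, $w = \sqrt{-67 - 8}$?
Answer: $- \frac{377}{2} + \frac{65 i \sqrt{3}}{4} \approx -188.5 + 28.146 i$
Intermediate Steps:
$w = 5 i \sqrt{3}$ ($w = \sqrt{-75} = 5 i \sqrt{3} \approx 8.6602 i$)
$l{\left(D \right)} = 6 - D$ ($l{\left(D \right)} = 2 - \left(-4 + D\right) = 6 - D$)
$R{\left(F \right)} = \frac{6 - F}{\left(3 + F\right) \left(6 + F\right)}$
$\left(w - 58\right) R{\left(-7 \right)} = \left(5 i \sqrt{3} - 58\right) \frac{6 - -7}{18 + \left(-7\right)^{2} + 9 \left(-7\right)} = \left(-58 + 5 i \sqrt{3}\right) \frac{6 + 7}{18 + 49 - 63} = \left(-58 + 5 i \sqrt{3}\right) \frac{1}{4} \cdot 13 = \left(-58 + 5 i \sqrt{3}\right) \frac{13}{4} = - \frac{377}{2} + \frac{65 i \sqrt{3}}{4}$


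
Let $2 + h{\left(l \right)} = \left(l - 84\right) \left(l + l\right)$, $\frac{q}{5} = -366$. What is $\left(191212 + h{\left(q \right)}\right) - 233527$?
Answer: $6962923$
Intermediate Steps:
$q = -1830$ ($q = 5 \left(-366\right) = -1830$)
$h{\left(l \right)} = -2 + 2 l \left(-84 + l\right)$ ($h{\left(l \right)} = -2 + \left(l - 84\right) \left(l + l\right) = -2 + \left(-84 + l\right) 2 l = -2 + 2 l \left(-84 + l\right)$)
$\left(191212 + h{\left(q \right)}\right) - 233527 = \left(191212 - \left(-307438 - 6697800\right)\right) - 233527 = \left(191212 + \left(-2 + 307440 + 2 \cdot 3348900\right)\right) - 233527 = \left(191212 + \left(-2 + 307440 + 6697800\right)\right) - 233527 = \left(191212 + 7005238\right) - 233527 = 7196450 - 233527 = 6962923$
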